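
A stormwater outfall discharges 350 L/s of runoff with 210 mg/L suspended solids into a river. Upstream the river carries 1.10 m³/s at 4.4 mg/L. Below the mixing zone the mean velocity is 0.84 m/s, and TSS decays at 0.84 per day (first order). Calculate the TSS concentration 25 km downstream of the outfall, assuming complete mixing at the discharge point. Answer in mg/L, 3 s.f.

40.5 mg/L

350 L/s = 0.35 m³/s.
After complete mixing, C₀ = (0.35·210 + 1.1·4.4) / 1.45 = 54.03 mg/L.
Travel time t = 2.5e+04 m / 0.84 m/s = 2.976e+04 s = 0.3445 d.
C = 54.03·exp(−0.84·0.3445) = 54.03·0.7487 = 40.45 mg/L.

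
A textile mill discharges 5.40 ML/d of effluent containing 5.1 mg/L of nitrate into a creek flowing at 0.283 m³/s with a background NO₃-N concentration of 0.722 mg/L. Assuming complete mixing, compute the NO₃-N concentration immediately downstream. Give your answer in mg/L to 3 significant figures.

1.51 mg/L

5.40 ML/d = 0.0625 m³/s.
By mass balance at complete mixing, C = (0.0625·5.1 + 0.283·0.722) / (0.0625 + 0.283) = 0.5231/0.3455 = 1.514 mg/L.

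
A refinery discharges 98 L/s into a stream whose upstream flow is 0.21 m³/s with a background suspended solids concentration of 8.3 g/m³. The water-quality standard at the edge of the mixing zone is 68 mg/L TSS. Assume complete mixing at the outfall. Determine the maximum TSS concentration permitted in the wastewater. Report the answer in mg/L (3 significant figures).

98 L/s = 0.098 m³/s.
Mass balance: 68·0.308 = 0.098·Cₑ + 0.21·8.3.
Cₑ = (20.94 − 1.743) / 0.098 = 195.9 mg/L.

196 mg/L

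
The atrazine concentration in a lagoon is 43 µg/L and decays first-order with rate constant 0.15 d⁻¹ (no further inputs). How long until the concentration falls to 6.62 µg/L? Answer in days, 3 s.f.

t = ln(C₀/C)/k = ln(43/6.62)/0.15 = 1.871/0.15 = 12.47 d.

12.5 d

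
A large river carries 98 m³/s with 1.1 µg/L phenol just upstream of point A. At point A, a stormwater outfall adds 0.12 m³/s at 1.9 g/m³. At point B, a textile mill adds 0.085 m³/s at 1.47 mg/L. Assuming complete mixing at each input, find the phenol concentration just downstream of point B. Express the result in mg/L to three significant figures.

0.00469 mg/L

1.1 µg/L = 0.0011 mg/L.
After input A: C = (98·0.0011 + 0.12·1.9) / 98.12 = 0.003422 mg/L.
After input B: C = (98.12·0.003422 + 0.085·1.47) / 98.2 = 0.004692 mg/L.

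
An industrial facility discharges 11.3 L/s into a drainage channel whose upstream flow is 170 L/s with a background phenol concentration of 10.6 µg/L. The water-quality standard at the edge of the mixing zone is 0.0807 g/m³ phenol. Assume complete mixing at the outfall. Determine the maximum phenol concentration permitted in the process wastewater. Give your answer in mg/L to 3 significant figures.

1.14 mg/L

11.3 L/s = 0.0113 m³/s.
170 L/s = 0.17 m³/s.
10.6 µg/L = 0.0106 mg/L.
Mass balance: 0.0807·0.1813 = 0.0113·Cₑ + 0.17·0.0106.
Cₑ = (0.01463 − 0.001802) / 0.0113 = 1.135 mg/L.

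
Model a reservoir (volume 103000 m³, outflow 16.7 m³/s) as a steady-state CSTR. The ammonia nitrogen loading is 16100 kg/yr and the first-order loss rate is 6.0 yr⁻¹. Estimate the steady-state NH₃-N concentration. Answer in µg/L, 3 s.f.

30.5 µg/L

Outflow Q = 16.7 m³/s × 3.156e+07 s/yr = 5.27e+08 m³/yr.
Steady-state CSTR mass balance: W = Q·C + k·V·C, so C = W/(Q + kV).
Q + kV = 5.27e+08 + 6.0·103000 = 5.276e+08 m³/yr.
C = 16100/5.276e+08 = 3.051e-05 kg/m³ = 0.03051 mg/L = 30.51 µg/L.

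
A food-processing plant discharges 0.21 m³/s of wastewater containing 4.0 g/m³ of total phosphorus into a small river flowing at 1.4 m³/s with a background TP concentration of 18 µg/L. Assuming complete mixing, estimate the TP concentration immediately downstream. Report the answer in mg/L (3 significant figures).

0.537 mg/L

18 µg/L = 0.018 mg/L.
Flow-weighted mixing gives C = (0.21·4 + 1.4·0.018) / (0.21 + 1.4) = 0.8652/1.61 = 0.5374 mg/L.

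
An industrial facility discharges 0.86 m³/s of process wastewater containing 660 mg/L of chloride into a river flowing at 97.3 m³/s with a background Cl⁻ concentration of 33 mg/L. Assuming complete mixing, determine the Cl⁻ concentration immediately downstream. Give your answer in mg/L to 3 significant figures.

38.5 mg/L

Conservation of mass across the mixing zone: C = (0.86·660 + 97.3·33) / (0.86 + 97.3) = 3778/98.16 = 38.49 mg/L.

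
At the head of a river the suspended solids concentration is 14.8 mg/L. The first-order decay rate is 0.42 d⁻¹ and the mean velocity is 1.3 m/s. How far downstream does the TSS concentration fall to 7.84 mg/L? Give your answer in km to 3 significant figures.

170 km

From C = C₀·e^(−kt), t = ln(C₀/C)/k = ln(14.8/7.84)/0.42 = 0.6354/0.42 = 1.513 d.
Distance = v·t = 1.3 m/s × 1.307e+05 s = 1.699e+05 m = 169.9 km.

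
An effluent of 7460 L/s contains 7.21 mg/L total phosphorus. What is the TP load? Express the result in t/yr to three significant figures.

7460 L/s = 7.46 m³/s.
Mass flux = Q·C = 7.46 m³/s × 7.21 g/m³ = 53.79 g/s.
= 53.79 g/s × 31.56 = 1697 t/yr.

1700 t/yr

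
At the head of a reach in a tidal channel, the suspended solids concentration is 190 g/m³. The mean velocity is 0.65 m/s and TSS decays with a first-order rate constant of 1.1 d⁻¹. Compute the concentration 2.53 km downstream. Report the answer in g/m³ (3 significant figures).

Travel time t = 2.53 km / 0.65 m/s = 2530/0.65 = 3892 s = 0.04505 d.
First-order decay: C = 190·exp(−1.1·0.04505) = 190·0.9517 = 180.8 g/m³.

181 g/m³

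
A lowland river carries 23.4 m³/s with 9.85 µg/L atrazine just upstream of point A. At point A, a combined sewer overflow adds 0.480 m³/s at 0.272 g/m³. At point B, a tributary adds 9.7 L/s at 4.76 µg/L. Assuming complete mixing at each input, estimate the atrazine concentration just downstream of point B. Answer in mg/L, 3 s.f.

0.0151 mg/L

9.85 µg/L = 0.00985 mg/L.
After input A: C = (23.4·0.00985 + 0.48·0.272) / 23.88 = 0.01512 mg/L.
9.7 L/s = 0.0097 m³/s.
4.76 µg/L = 0.00476 mg/L.
After input B: C = (23.88·0.01512 + 0.0097·0.00476) / 23.89 = 0.01512 mg/L.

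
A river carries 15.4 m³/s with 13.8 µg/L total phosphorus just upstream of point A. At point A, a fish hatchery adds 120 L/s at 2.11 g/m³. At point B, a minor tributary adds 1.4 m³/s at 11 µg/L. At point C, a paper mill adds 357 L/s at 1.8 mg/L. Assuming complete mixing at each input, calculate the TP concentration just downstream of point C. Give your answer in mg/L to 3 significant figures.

13.8 µg/L = 0.0138 mg/L.
120 L/s = 0.12 m³/s.
After input A: C = (15.4·0.0138 + 0.12·2.11) / 15.52 = 0.03001 mg/L.
11 µg/L = 0.011 mg/L.
After input B: C = (15.52·0.03001 + 1.4·0.011) / 16.92 = 0.02843 mg/L.
357 L/s = 0.357 m³/s.
After input C: C = (16.92·0.02843 + 0.357·1.8) / 17.28 = 0.06504 mg/L.

0.0650 mg/L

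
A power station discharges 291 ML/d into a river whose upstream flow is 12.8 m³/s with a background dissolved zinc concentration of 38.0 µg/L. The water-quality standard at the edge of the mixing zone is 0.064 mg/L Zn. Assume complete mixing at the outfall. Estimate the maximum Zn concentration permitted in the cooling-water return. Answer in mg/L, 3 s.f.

291 ML/d = 3.368 m³/s.
38.0 µg/L = 0.038 mg/L.
Mass balance: 0.064·16.17 = 3.368·Cₑ + 12.8·0.038.
Cₑ = (1.035 − 0.4864) / 3.368 = 0.1628 mg/L.

0.163 mg/L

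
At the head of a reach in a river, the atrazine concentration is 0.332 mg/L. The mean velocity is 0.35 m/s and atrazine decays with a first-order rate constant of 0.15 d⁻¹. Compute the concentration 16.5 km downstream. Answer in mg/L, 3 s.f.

0.306 mg/L

Travel time t = 16.5 km / 0.35 m/s = 1.65e+04/0.35 = 4.714e+04 s = 0.5456 d.
First-order decay: C = 0.332·exp(−0.15·0.5456) = 0.332·0.9214 = 0.3059 mg/L.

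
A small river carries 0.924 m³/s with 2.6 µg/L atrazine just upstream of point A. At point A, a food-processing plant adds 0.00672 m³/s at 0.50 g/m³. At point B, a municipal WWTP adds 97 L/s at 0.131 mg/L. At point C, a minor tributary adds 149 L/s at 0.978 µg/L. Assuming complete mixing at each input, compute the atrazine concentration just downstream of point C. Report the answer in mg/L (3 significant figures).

2.6 µg/L = 0.0026 mg/L.
After input A: C = (0.924·0.0026 + 0.00672·0.5) / 0.9307 = 0.006191 mg/L.
97 L/s = 0.097 m³/s.
After input B: C = (0.9307·0.006191 + 0.097·0.131) / 1.028 = 0.01797 mg/L.
149 L/s = 0.149 m³/s.
0.978 µg/L = 0.000978 mg/L.
After input C: C = (1.028·0.01797 + 0.149·0.000978) / 1.177 = 0.01582 mg/L.

0.0158 mg/L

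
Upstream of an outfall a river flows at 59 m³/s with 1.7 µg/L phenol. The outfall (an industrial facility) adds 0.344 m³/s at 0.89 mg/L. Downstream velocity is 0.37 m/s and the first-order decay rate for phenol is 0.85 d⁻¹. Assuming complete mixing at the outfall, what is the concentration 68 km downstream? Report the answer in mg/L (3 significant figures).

1.7 µg/L = 0.0017 mg/L.
After complete mixing, C₀ = (0.344·0.89 + 59·0.0017) / 59.34 = 0.006849 mg/L.
Travel time t = 6.8e+04 m / 0.37 m/s = 1.838e+05 s = 2.127 d.
C = 0.006849·exp(−0.85·2.127) = 0.006849·0.164 = 0.001123 mg/L.

0.00112 mg/L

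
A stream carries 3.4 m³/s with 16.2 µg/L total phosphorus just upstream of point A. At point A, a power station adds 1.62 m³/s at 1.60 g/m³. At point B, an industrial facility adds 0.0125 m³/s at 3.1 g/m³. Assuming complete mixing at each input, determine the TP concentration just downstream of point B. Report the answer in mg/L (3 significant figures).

0.534 mg/L

16.2 µg/L = 0.0162 mg/L.
After input A: C = (3.4·0.0162 + 1.62·1.6) / 5.02 = 0.5273 mg/L.
After input B: C = (5.02·0.5273 + 0.0125·3.1) / 5.032 = 0.5337 mg/L.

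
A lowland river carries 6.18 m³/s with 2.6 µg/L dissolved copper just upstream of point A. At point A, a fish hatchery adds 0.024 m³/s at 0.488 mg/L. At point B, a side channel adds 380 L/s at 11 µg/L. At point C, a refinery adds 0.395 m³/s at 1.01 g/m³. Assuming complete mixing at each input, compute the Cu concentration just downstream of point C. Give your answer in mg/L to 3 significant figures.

0.0617 mg/L

2.6 µg/L = 0.0026 mg/L.
After input A: C = (6.18·0.0026 + 0.024·0.488) / 6.204 = 0.004478 mg/L.
380 L/s = 0.38 m³/s.
11 µg/L = 0.011 mg/L.
After input B: C = (6.204·0.004478 + 0.38·0.011) / 6.584 = 0.004854 mg/L.
After input C: C = (6.584·0.004854 + 0.395·1.01) / 6.979 = 0.06174 mg/L.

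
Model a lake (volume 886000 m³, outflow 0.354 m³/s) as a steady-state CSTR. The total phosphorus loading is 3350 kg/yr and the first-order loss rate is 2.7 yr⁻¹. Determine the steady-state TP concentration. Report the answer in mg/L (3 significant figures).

0.247 mg/L

Outflow Q = 0.354 m³/s × 3.156e+07 s/yr = 1.117e+07 m³/yr.
Steady-state CSTR mass balance: W = Q·C + k·V·C, so C = W/(Q + kV).
Q + kV = 1.117e+07 + 2.7·886000 = 1.356e+07 m³/yr.
C = 3350/1.356e+07 = 0.000247 kg/m³ = 0.247 mg/L.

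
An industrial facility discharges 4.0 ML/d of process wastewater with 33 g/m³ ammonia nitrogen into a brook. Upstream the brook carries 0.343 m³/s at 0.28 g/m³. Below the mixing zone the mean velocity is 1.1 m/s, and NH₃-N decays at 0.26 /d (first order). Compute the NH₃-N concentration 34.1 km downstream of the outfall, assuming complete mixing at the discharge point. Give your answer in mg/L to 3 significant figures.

4.0 ML/d = 0.0463 m³/s.
After complete mixing, C₀ = (0.0463·33 + 0.343·0.28) / 0.3893 = 4.171 mg/L.
Travel time t = 3.41e+04 m / 1.1 m/s = 3.1e+04 s = 0.3588 d.
C = 4.171·exp(−0.26·0.3588) = 4.171·0.9109 = 3.8 mg/L.

3.80 mg/L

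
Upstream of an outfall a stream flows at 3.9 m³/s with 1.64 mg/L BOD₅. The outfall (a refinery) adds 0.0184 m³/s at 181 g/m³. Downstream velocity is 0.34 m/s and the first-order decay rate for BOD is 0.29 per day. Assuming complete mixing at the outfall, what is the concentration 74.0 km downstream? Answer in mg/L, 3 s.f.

After complete mixing, C₀ = (0.0184·181 + 3.9·1.64) / 3.918 = 2.482 mg/L.
Travel time t = 7.4e+04 m / 0.34 m/s = 2.176e+05 s = 2.519 d.
C = 2.482·exp(−0.29·2.519) = 2.482·0.4817 = 1.196 mg/L.

1.20 mg/L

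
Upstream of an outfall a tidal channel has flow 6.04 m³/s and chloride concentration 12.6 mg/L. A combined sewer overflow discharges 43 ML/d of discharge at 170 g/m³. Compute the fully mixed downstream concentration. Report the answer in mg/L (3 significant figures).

24.6 mg/L

43 ML/d = 0.4977 m³/s.
Flow-weighted mixing gives C = (0.4977·170 + 6.04·12.6) / (0.4977 + 6.04) = 160.7/6.538 = 24.58 mg/L.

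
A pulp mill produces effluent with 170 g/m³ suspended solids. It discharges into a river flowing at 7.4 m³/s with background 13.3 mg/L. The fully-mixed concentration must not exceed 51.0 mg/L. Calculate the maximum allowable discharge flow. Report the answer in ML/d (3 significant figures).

203 ML/d

Mass balance at complete mixing: C_std·(Q_w + Q_r) = Q_w·C_e + Q_r·C_b.
Rearranging, Q_w = Q_r·(C_std − C_b)/(C_e − C_std) = 7.4·(51 − 13.3) / (170 − 51) = 2.344 m³/s.
= 202.6 ML/d.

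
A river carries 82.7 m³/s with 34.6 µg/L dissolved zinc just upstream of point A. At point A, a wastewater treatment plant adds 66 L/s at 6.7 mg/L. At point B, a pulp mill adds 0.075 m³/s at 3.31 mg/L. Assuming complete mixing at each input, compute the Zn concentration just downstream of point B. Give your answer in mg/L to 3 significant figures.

0.0429 mg/L

34.6 µg/L = 0.0346 mg/L.
66 L/s = 0.066 m³/s.
After input A: C = (82.7·0.0346 + 0.066·6.7) / 82.77 = 0.03992 mg/L.
After input B: C = (82.77·0.03992 + 0.075·3.31) / 82.84 = 0.04288 mg/L.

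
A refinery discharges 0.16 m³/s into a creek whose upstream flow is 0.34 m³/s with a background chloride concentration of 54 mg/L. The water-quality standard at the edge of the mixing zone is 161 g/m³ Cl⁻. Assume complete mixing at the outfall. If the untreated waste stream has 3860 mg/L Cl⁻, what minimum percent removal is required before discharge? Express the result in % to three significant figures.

Mass balance: 161·0.5 = 0.16·Cₑ + 0.34·54.
Cₑ = (80.5 − 18.36) / 0.16 = 388.4 mg/L.
Required removal = 1 − 388.4/3860 = 89.94 %.

89.9 %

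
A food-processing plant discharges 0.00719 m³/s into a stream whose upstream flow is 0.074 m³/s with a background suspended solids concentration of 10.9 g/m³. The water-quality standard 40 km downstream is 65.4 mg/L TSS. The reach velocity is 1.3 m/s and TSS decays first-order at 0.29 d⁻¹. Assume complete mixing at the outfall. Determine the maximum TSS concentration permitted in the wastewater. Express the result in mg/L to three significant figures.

Travel time to the compliance point: t = 4e+04/1.3 = 3.077e+04 s = 0.3561 d; decay factor exp(−0.29·0.3561) = 0.9019.
So the concentration just after mixing may be at most 65.4/0.9019 = 72.52 mg/L.
Mass balance: 72.52·0.08119 = 0.00719·Cₑ + 0.074·10.9.
Cₑ = (5.888 − 0.8066) / 0.00719 = 706.7 mg/L.

707 mg/L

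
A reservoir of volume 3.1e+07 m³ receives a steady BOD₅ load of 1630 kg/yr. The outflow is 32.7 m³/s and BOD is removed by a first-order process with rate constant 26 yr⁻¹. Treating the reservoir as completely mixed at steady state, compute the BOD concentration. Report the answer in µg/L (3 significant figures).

0.887 µg/L

Outflow Q = 32.7 m³/s × 3.156e+07 s/yr = 1.032e+09 m³/yr.
Steady-state CSTR mass balance: W = Q·C + k·V·C, so C = W/(Q + kV).
Q + kV = 1.032e+09 + 26·3.1e+07 = 1.838e+09 m³/yr.
C = 1630/1.838e+09 = 8.869e-07 kg/m³ = 0.0008869 mg/L = 0.8869 µg/L.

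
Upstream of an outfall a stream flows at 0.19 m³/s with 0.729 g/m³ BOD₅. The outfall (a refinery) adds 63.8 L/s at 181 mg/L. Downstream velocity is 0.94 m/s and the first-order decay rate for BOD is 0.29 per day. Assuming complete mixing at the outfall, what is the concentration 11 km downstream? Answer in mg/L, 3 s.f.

63.8 L/s = 0.0638 m³/s.
After complete mixing, C₀ = (0.0638·181 + 0.19·0.729) / 0.2538 = 46.05 mg/L.
Travel time t = 1.1e+04 m / 0.94 m/s = 1.17e+04 s = 0.1354 d.
C = 46.05·exp(−0.29·0.1354) = 46.05·0.9615 = 44.27 mg/L.

44.3 mg/L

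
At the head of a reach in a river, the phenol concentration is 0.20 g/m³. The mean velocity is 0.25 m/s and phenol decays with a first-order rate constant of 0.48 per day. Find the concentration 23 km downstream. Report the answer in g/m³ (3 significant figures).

0.120 g/m³

Travel time t = 23 km / 0.25 m/s = 2.3e+04/0.25 = 9.2e+04 s = 1.065 d.
First-order decay: C = 0.20·exp(−0.48·1.065) = 0.20·0.5998 = 0.12 g/m³.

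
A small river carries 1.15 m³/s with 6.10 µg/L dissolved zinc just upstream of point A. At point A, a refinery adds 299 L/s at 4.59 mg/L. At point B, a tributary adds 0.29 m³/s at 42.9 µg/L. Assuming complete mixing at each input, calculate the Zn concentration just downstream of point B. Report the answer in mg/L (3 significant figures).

0.800 mg/L

6.10 µg/L = 0.0061 mg/L.
299 L/s = 0.299 m³/s.
After input A: C = (1.15·0.0061 + 0.299·4.59) / 1.449 = 0.952 mg/L.
42.9 µg/L = 0.0429 mg/L.
After input B: C = (1.449·0.952 + 0.29·0.0429) / 1.739 = 0.8004 mg/L.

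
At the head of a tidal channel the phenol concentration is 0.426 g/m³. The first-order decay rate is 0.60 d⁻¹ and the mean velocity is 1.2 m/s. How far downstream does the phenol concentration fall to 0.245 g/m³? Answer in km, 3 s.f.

From C = C₀·e^(−kt), t = ln(C₀/C)/k = ln(0.426/0.245)/0.60 = 0.5532/0.60 = 0.922 d.
Distance = v·t = 1.2 m/s × 7.966e+04 s = 9.559e+04 m = 95.59 km.

95.6 km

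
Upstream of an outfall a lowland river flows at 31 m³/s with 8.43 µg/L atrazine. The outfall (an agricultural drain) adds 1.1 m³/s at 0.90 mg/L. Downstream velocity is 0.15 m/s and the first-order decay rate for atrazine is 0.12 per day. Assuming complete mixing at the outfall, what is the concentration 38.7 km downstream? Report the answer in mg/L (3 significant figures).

0.0272 mg/L

8.43 µg/L = 0.00843 mg/L.
After complete mixing, C₀ = (1.1·0.9 + 31·0.00843) / 32.1 = 0.03898 mg/L.
Travel time t = 3.87e+04 m / 0.15 m/s = 2.58e+05 s = 2.986 d.
C = 0.03898·exp(−0.12·2.986) = 0.03898·0.6988 = 0.02724 mg/L.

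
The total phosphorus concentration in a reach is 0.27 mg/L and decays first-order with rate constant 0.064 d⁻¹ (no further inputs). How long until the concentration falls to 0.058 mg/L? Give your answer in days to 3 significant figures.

t = ln(C₀/C)/k = ln(0.27/0.058)/0.064 = 1.538/0.064 = 24.03 d.

24.0 d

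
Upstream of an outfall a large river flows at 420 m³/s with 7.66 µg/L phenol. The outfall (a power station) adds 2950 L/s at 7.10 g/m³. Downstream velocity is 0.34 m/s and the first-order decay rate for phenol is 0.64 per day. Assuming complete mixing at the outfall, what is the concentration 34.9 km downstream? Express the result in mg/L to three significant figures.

2950 L/s = 2.95 m³/s.
7.66 µg/L = 0.00766 mg/L.
After complete mixing, C₀ = (2.95·7.1 + 420·0.00766) / 422.9 = 0.05713 mg/L.
Travel time t = 3.49e+04 m / 0.34 m/s = 1.026e+05 s = 1.188 d.
C = 0.05713·exp(−0.64·1.188) = 0.05713·0.4675 = 0.02671 mg/L.

0.0267 mg/L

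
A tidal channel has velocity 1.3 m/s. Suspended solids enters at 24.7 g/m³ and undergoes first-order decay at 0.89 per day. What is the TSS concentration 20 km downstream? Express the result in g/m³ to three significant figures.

Travel time t = 20 km / 1.3 m/s = 2e+04/1.3 = 1.538e+04 s = 0.1781 d.
First-order decay: C = 24.7·exp(−0.89·0.1781) = 24.7·0.8534 = 21.08 g/m³.

21.1 g/m³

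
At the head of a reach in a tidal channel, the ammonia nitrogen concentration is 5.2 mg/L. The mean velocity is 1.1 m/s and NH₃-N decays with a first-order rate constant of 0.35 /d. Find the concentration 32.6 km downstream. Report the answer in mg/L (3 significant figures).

Travel time t = 32.6 km / 1.1 m/s = 3.26e+04/1.1 = 2.964e+04 s = 0.343 d.
First-order decay: C = 5.2·exp(−0.35·0.343) = 5.2·0.8869 = 4.612 mg/L.

4.61 mg/L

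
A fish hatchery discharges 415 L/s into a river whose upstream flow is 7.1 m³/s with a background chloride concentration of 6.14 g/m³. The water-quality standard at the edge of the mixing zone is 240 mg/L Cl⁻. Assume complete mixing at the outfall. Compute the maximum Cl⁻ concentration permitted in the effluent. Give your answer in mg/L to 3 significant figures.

415 L/s = 0.415 m³/s.
Mass balance: 240·7.515 = 0.415·Cₑ + 7.1·6.14.
Cₑ = (1804 − 43.59) / 0.415 = 4241 mg/L.

4240 mg/L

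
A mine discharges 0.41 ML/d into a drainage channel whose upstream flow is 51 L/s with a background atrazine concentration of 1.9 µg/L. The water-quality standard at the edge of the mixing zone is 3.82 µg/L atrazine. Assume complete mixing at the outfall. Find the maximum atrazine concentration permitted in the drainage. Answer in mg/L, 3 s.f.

0.41 ML/d = 0.004745 m³/s.
51 L/s = 0.051 m³/s.
1.9 µg/L = 0.0019 mg/L.
3.82 µg/L = 0.00382 mg/L.
Mass balance: 0.00382·0.05575 = 0.004745·Cₑ + 0.051·0.0019.
Cₑ = (0.0002129 − 9.69e-05) / 0.004745 = 0.02445 mg/L.

0.0245 mg/L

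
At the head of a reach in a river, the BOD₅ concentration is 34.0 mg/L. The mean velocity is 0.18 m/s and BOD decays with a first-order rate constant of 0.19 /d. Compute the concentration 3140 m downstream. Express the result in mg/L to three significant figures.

32.7 mg/L

Travel time t = 3140 m / 0.18 m/s = 3140/0.18 = 1.744e+04 s = 0.2019 d.
First-order decay: C = 34.0·exp(−0.19·0.2019) = 34.0·0.9624 = 32.72 mg/L.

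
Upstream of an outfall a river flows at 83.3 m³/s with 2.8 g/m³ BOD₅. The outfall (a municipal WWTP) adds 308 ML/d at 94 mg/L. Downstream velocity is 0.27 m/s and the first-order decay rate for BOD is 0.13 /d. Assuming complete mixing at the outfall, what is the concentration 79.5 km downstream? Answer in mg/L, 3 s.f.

308 ML/d = 3.565 m³/s.
After complete mixing, C₀ = (3.565·94 + 83.3·2.8) / 86.86 = 6.543 mg/L.
Travel time t = 7.95e+04 m / 0.27 m/s = 2.944e+05 s = 3.408 d.
C = 6.543·exp(−0.13·3.408) = 6.543·0.6421 = 4.201 mg/L.

4.20 mg/L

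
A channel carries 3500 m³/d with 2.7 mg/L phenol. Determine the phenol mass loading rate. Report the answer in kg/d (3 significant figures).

9.45 kg/d

3500 m³/d = 0.04051 m³/s.
Mass flux = Q·C = 0.04051 m³/s × 2.7 g/m³ = 0.1094 g/s.
= 0.1094 g/s × 86.4 = 9.45 kg/d.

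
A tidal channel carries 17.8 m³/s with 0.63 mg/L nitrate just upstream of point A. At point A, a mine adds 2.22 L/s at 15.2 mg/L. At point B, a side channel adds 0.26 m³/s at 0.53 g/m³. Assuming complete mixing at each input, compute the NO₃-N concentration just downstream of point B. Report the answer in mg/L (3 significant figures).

0.630 mg/L

2.22 L/s = 0.00222 m³/s.
After input A: C = (17.8·0.63 + 0.00222·15.2) / 17.8 = 0.6318 mg/L.
After input B: C = (17.8·0.6318 + 0.26·0.53) / 18.06 = 0.6304 mg/L.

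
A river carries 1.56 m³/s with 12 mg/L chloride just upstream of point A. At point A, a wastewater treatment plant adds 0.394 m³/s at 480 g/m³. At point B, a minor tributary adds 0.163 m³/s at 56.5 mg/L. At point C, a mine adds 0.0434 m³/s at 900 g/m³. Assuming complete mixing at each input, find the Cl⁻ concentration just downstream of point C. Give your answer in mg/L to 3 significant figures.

After input A: C = (1.56·12 + 0.394·480) / 1.954 = 106.4 mg/L.
After input B: C = (1.954·106.4 + 0.163·56.5) / 2.117 = 102.5 mg/L.
After input C: C = (2.117·102.5 + 0.0434·900) / 2.16 = 118.5 mg/L.

119 mg/L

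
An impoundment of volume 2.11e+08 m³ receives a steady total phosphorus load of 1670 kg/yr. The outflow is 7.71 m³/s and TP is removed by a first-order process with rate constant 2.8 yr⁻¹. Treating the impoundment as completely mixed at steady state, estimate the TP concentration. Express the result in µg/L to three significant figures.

2.00 µg/L

Outflow Q = 7.71 m³/s × 3.156e+07 s/yr = 2.433e+08 m³/yr.
Steady-state CSTR mass balance: W = Q·C + k·V·C, so C = W/(Q + kV).
Q + kV = 2.433e+08 + 2.8·2.11e+08 = 8.341e+08 m³/yr.
C = 1670/8.341e+08 = 2.002e-06 kg/m³ = 0.002002 mg/L = 2.002 µg/L.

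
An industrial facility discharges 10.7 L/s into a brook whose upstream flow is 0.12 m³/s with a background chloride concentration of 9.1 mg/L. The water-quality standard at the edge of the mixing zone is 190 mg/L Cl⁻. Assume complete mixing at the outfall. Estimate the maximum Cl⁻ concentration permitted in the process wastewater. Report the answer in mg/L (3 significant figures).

2220 mg/L

10.7 L/s = 0.0107 m³/s.
Mass balance: 190·0.1307 = 0.0107·Cₑ + 0.12·9.1.
Cₑ = (24.83 − 1.092) / 0.0107 = 2219 mg/L.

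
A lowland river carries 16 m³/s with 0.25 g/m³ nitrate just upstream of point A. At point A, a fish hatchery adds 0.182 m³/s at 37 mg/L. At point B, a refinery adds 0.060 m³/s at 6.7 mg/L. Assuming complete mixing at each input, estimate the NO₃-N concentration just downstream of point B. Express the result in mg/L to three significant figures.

0.686 mg/L

After input A: C = (16·0.25 + 0.182·37) / 16.18 = 0.6633 mg/L.
After input B: C = (16.18·0.6633 + 0.06·6.7) / 16.24 = 0.6856 mg/L.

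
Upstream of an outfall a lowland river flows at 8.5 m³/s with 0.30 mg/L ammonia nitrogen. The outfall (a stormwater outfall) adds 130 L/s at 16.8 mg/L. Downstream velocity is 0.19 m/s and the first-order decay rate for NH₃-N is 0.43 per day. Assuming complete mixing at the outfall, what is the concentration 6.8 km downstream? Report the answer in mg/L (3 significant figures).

0.459 mg/L

130 L/s = 0.13 m³/s.
After complete mixing, C₀ = (0.13·16.8 + 8.5·0.3) / 8.63 = 0.5486 mg/L.
Travel time t = 6800 m / 0.19 m/s = 3.579e+04 s = 0.4142 d.
C = 0.5486·exp(−0.43·0.4142) = 0.5486·0.8368 = 0.4591 mg/L.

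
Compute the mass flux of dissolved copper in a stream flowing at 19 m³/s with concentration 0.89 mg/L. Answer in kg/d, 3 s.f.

1460 kg/d

Mass flux = Q·C = 19 m³/s × 0.89 g/m³ = 16.91 g/s.
= 16.91 g/s × 86.4 = 1461 kg/d.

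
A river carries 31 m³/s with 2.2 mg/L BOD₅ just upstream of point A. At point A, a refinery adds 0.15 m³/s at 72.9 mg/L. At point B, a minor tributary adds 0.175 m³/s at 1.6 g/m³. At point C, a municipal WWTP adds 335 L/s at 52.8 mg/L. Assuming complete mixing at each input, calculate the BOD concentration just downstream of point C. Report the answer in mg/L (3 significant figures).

3.07 mg/L

After input A: C = (31·2.2 + 0.15·72.9) / 31.15 = 2.54 mg/L.
After input B: C = (31.15·2.54 + 0.175·1.6) / 31.32 = 2.535 mg/L.
335 L/s = 0.335 m³/s.
After input C: C = (31.32·2.535 + 0.335·52.8) / 31.66 = 3.067 mg/L.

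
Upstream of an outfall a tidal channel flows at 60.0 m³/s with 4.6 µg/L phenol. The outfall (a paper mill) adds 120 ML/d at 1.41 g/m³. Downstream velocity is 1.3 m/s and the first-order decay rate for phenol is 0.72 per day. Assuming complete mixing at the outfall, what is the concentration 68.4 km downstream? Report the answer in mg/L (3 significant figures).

120 ML/d = 1.389 m³/s.
4.6 µg/L = 0.0046 mg/L.
After complete mixing, C₀ = (1.389·1.41 + 60·0.0046) / 61.39 = 0.0364 mg/L.
Travel time t = 6.84e+04 m / 1.3 m/s = 5.262e+04 s = 0.609 d.
C = 0.0364·exp(−0.72·0.609) = 0.0364·0.645 = 0.02348 mg/L.

0.0235 mg/L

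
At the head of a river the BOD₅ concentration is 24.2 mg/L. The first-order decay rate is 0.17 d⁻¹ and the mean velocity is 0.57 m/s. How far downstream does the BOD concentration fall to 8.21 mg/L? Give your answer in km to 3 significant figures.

313 km

From C = C₀·e^(−kt), t = ln(C₀/C)/k = ln(24.2/8.21)/0.17 = 1.081/0.17 = 6.359 d.
Distance = v·t = 0.57 m/s × 5.494e+05 s = 3.132e+05 m = 313.2 km.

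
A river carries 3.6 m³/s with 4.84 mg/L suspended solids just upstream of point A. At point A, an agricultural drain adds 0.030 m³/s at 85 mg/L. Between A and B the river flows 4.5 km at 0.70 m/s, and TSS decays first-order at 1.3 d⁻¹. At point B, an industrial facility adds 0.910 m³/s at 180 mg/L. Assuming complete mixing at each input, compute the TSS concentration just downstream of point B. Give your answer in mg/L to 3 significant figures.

40.1 mg/L

After input A: C = (3.6·4.84 + 0.03·85) / 3.63 = 5.502 mg/L.
Over the 4.5 km reach to input B (t = 6429 s = 0.0744 d), decay gives C = 5.502·exp(−1.3·0.0744) = 4.995 mg/L.
After input B: C = (3.63·4.995 + 0.91·180) / 4.54 = 40.07 mg/L.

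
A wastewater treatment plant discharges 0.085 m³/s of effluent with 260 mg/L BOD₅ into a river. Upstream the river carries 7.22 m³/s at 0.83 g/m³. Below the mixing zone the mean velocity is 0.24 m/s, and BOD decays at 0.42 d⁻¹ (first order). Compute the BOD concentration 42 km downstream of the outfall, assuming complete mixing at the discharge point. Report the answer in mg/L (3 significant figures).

After complete mixing, C₀ = (0.085·260 + 7.22·0.83) / 7.305 = 3.846 mg/L.
Travel time t = 4.2e+04 m / 0.24 m/s = 1.75e+05 s = 2.025 d.
C = 3.846·exp(−0.42·2.025) = 3.846·0.4271 = 1.643 mg/L.

1.64 mg/L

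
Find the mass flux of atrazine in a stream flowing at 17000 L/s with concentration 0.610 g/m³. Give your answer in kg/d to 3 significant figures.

896 kg/d

17000 L/s = 17 m³/s.
Mass flux = Q·C = 17 m³/s × 0.61 g/m³ = 10.37 g/s.
= 10.37 g/s × 86.4 = 896 kg/d.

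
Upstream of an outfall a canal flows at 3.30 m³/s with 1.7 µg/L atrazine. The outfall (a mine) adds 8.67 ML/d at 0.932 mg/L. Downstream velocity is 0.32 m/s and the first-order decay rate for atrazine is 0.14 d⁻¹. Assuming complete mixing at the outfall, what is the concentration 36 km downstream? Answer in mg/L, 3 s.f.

0.0243 mg/L

8.67 ML/d = 0.1003 m³/s.
1.7 µg/L = 0.0017 mg/L.
After complete mixing, C₀ = (0.1003·0.932 + 3.3·0.0017) / 3.4 = 0.02915 mg/L.
Travel time t = 3.6e+04 m / 0.32 m/s = 1.125e+05 s = 1.302 d.
C = 0.02915·exp(−0.14·1.302) = 0.02915·0.8334 = 0.0243 mg/L.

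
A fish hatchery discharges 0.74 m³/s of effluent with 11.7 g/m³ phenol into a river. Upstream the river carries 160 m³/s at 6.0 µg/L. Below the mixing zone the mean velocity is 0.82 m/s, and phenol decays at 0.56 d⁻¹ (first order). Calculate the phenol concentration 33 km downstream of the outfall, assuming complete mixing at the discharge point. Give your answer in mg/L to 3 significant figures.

0.0461 mg/L

6.0 µg/L = 0.006 mg/L.
After complete mixing, C₀ = (0.74·11.7 + 160·0.006) / 160.7 = 0.05984 mg/L.
Travel time t = 3.3e+04 m / 0.82 m/s = 4.024e+04 s = 0.4658 d.
C = 0.05984·exp(−0.56·0.4658) = 0.05984·0.7704 = 0.0461 mg/L.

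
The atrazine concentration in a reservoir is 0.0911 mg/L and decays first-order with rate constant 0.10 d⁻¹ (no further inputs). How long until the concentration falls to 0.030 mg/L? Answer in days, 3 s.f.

11.1 d

t = ln(C₀/C)/k = ln(0.0911/0.030)/0.10 = 1.111/0.10 = 11.11 d.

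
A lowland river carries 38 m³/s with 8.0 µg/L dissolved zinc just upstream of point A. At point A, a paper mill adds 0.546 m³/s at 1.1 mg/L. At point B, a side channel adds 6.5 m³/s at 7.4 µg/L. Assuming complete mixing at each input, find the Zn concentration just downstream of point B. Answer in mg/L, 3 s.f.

0.0211 mg/L

8.0 µg/L = 0.008 mg/L.
After input A: C = (38·0.008 + 0.546·1.1) / 38.55 = 0.02347 mg/L.
7.4 µg/L = 0.0074 mg/L.
After input B: C = (38.55·0.02347 + 6.5·0.0074) / 45.05 = 0.02115 mg/L.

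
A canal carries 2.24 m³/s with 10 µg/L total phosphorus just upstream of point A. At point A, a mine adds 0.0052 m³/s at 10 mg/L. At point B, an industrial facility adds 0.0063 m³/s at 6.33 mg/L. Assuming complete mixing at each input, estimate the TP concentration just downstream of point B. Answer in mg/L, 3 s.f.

10 µg/L = 0.01 mg/L.
After input A: C = (2.24·0.01 + 0.0052·10) / 2.245 = 0.03314 mg/L.
After input B: C = (2.245·0.03314 + 0.0063·6.33) / 2.252 = 0.05076 mg/L.

0.0508 mg/L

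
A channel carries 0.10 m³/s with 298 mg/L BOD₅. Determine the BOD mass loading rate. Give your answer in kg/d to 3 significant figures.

Mass flux = Q·C = 0.1 m³/s × 298 g/m³ = 29.8 g/s.
= 29.8 g/s × 86.4 = 2575 kg/d.

2570 kg/d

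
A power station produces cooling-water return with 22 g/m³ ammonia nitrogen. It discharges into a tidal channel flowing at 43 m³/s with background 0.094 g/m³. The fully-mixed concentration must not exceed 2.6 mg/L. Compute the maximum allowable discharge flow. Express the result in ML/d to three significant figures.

Mass balance at complete mixing: C_std·(Q_w + Q_r) = Q_w·C_e + Q_r·C_b.
Rearranging, Q_w = Q_r·(C_std − C_b)/(C_e − C_std) = 43·(2.6 − 0.094) / (22 − 2.6) = 5.555 m³/s.
= 479.9 ML/d.

480 ML/d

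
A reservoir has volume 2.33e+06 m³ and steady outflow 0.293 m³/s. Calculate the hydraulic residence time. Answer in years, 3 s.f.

0.252 yr

Q = 0.293 m³/s × 3.156e+07 s/yr = 9.246e+06 m³/yr.
Hydraulic residence time τ = V/Q = 2.33e+06/9.246e+06 = 0.252 yr.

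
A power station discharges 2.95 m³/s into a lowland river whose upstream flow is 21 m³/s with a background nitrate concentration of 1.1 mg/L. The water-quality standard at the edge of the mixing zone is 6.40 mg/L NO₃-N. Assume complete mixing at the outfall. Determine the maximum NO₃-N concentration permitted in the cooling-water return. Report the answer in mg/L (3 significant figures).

Mass balance: 6.4·23.95 = 2.95·Cₑ + 21·1.1.
Cₑ = (153.3 − 23.1) / 2.95 = 44.13 mg/L.

44.1 mg/L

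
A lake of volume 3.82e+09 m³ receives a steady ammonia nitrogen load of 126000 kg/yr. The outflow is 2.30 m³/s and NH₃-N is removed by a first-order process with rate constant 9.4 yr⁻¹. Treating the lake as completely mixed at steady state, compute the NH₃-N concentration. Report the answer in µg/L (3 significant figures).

Outflow Q = 2.30 m³/s × 3.156e+07 s/yr = 7.258e+07 m³/yr.
Steady-state CSTR mass balance: W = Q·C + k·V·C, so C = W/(Q + kV).
Q + kV = 7.258e+07 + 9.4·3.82e+09 = 3.598e+10 m³/yr.
C = 126000/3.598e+10 = 3.502e-06 kg/m³ = 0.003502 mg/L = 3.502 µg/L.

3.50 µg/L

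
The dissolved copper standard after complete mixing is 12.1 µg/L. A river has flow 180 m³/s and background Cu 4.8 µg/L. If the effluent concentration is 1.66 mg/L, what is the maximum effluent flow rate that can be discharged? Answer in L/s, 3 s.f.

4.8 µg/L = 0.0048 mg/L.
12.1 µg/L = 0.0121 mg/L.
Mass balance at complete mixing: C_std·(Q_w + Q_r) = Q_w·C_e + Q_r·C_b.
Rearranging, Q_w = Q_r·(C_std − C_b)/(C_e − C_std) = 180·(0.0121 − 0.0048) / (1.66 − 0.0121) = 0.7974 m³/s.
= 797.4 L/s.

797 L/s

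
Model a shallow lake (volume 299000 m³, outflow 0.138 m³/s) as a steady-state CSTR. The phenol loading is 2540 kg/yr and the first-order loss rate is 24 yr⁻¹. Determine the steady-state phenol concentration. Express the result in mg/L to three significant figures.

0.220 mg/L

Outflow Q = 0.138 m³/s × 3.156e+07 s/yr = 4.355e+06 m³/yr.
Steady-state CSTR mass balance: W = Q·C + k·V·C, so C = W/(Q + kV).
Q + kV = 4.355e+06 + 24·299000 = 1.153e+07 m³/yr.
C = 2540/1.153e+07 = 0.0002203 kg/m³ = 0.2203 mg/L.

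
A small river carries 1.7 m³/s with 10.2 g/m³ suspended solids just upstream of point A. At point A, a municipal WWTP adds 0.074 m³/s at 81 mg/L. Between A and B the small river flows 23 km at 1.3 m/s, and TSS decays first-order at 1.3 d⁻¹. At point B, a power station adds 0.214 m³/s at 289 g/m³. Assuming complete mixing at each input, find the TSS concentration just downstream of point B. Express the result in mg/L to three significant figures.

40.1 mg/L

After input A: C = (1.7·10.2 + 0.074·81) / 1.774 = 13.15 mg/L.
Over the 23 km reach to input B (t = 1.769e+04 s = 0.2048 d), decay gives C = 13.15·exp(−1.3·0.2048) = 10.08 mg/L.
After input B: C = (1.774·10.08 + 0.214·289) / 1.988 = 40.1 mg/L.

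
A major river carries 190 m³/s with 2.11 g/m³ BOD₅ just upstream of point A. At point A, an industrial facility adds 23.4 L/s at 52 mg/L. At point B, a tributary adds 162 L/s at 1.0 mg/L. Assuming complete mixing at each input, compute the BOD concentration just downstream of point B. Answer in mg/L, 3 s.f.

2.12 mg/L

23.4 L/s = 0.0234 m³/s.
After input A: C = (190·2.11 + 0.0234·52) / 190 = 2.116 mg/L.
162 L/s = 0.162 m³/s.
After input B: C = (190·2.116 + 0.162·1) / 190.2 = 2.115 mg/L.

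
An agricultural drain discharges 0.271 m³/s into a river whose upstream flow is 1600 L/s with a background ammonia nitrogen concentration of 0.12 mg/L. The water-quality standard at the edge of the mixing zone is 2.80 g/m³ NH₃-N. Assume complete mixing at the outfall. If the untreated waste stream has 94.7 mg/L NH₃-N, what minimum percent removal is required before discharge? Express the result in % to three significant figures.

1600 L/s = 1.6 m³/s.
Mass balance: 2.8·1.871 = 0.271·Cₑ + 1.6·0.12.
Cₑ = (5.239 − 0.192) / 0.271 = 18.62 mg/L.
Required removal = 1 − 18.62/94.7 = 80.33 %.

80.3 %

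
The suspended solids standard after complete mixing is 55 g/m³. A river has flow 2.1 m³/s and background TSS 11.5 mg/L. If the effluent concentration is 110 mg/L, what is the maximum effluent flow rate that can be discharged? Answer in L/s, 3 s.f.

Mass balance at complete mixing: C_std·(Q_w + Q_r) = Q_w·C_e + Q_r·C_b.
Rearranging, Q_w = Q_r·(C_std − C_b)/(C_e − C_std) = 2.1·(55 − 11.5) / (110 − 55) = 1.661 m³/s.
= 1661 L/s.

1660 L/s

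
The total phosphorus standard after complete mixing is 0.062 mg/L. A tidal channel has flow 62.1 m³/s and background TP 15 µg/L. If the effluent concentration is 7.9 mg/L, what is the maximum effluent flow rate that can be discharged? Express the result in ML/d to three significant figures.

15 µg/L = 0.015 mg/L.
Mass balance at complete mixing: C_std·(Q_w + Q_r) = Q_w·C_e + Q_r·C_b.
Rearranging, Q_w = Q_r·(C_std − C_b)/(C_e − C_std) = 62.1·(0.062 − 0.015) / (7.9 − 0.062) = 0.3724 m³/s.
= 32.17 ML/d.

32.2 ML/d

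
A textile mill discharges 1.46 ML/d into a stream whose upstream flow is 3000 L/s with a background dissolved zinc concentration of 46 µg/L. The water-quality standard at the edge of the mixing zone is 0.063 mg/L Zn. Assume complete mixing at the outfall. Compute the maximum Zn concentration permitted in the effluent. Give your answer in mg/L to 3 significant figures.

3.08 mg/L

1.46 ML/d = 0.0169 m³/s.
3000 L/s = 3 m³/s.
46 µg/L = 0.046 mg/L.
Mass balance: 0.063·3.017 = 0.0169·Cₑ + 3·0.046.
Cₑ = (0.1901 − 0.138) / 0.0169 = 3.081 mg/L.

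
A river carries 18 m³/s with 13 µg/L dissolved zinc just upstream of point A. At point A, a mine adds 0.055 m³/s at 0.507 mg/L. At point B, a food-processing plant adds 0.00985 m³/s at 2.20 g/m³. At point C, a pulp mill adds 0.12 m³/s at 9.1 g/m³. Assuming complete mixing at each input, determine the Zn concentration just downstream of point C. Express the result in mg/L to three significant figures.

0.0756 mg/L

13 µg/L = 0.013 mg/L.
After input A: C = (18·0.013 + 0.055·0.507) / 18.05 = 0.0145 mg/L.
After input B: C = (18.05·0.0145 + 0.00985·2.2) / 18.06 = 0.0157 mg/L.
After input C: C = (18.06·0.0157 + 0.12·9.1) / 18.18 = 0.07564 mg/L.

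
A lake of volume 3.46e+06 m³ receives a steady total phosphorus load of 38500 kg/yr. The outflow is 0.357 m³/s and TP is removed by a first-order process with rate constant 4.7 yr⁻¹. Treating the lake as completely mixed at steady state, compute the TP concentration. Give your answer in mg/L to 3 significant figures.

Outflow Q = 0.357 m³/s × 3.156e+07 s/yr = 1.127e+07 m³/yr.
Steady-state CSTR mass balance: W = Q·C + k·V·C, so C = W/(Q + kV).
Q + kV = 1.127e+07 + 4.7·3.46e+06 = 2.753e+07 m³/yr.
C = 38500/2.753e+07 = 0.001399 kg/m³ = 1.399 mg/L.

1.40 mg/L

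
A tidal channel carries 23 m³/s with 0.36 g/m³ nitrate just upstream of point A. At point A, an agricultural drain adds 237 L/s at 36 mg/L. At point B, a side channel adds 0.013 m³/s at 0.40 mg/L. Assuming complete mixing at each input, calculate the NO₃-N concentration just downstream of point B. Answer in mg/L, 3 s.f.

0.723 mg/L

237 L/s = 0.237 m³/s.
After input A: C = (23·0.36 + 0.237·36) / 23.24 = 0.7235 mg/L.
After input B: C = (23.24·0.7235 + 0.013·0.4) / 23.25 = 0.7233 mg/L.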